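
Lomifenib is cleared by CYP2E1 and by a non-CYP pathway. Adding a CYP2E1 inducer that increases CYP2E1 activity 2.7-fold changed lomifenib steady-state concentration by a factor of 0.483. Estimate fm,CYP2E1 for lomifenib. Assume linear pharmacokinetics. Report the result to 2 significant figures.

CL'/CL = 1 / 0.483 = 2.07
2.7·fm + (1 − fm) = 2.07
fm = (2.07 − 1) / (2.7 − 1) = 0.63

0.63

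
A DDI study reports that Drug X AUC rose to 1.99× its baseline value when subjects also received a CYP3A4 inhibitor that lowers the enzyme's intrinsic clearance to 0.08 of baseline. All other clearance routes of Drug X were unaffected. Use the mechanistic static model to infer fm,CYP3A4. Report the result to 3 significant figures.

Let fm be the CYP3A4 fraction. New clearance relative to baseline = fm × 0.08 + (1 − fm).
AUC ratio = 1 / (new CL fraction), so new CL fraction = 1 / 1.99 = 0.5025.
fm × 0.08 + 1 − fm = 0.5025  ⇒  fm × (0.08 − 1) = −0.4975  ⇒  fm = 0.541.

0.541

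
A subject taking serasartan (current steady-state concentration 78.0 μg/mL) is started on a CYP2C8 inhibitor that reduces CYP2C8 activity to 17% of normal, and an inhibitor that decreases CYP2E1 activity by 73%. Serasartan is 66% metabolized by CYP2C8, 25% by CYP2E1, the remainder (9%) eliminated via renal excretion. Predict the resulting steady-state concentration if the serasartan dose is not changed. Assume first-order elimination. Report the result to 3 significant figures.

CYP2C8: 0.66 × 0.17 = 0.1122
CYP2E1: 0.25 × 0.27 = 0.0675
Other: 0.09 (unchanged)
CL_new/CL_old = 0.1122 + 0.0675 + 0.09 = 0.2697.
Steady-state concentration ∝ 1/CL: new value = 78.0 / 0.2697 = 289 μg/mL.

289 μg/mL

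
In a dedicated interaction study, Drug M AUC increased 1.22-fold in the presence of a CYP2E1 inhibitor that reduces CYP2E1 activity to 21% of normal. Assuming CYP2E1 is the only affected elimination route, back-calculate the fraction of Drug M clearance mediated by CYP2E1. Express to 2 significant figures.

0.23

Call the CYP2E1 fraction fm. After the interaction, CL_new/CL_old = fm × 0.21 + (1 − fm).
AUC ratio = 1 / (new CL fraction), so new CL fraction = 1 / 1.22 = 0.8197.
fm × 0.21 + 1 − fm = 0.8197  ⇒  fm × (0.21 − 1) = −0.1803  ⇒  fm = 0.23.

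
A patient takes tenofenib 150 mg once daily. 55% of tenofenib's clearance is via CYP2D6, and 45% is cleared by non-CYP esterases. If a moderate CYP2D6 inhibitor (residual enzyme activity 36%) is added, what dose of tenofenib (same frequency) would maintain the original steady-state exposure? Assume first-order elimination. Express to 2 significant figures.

97 mg

The CYP2D6 pathway (55% of clearance) falls to 0.36× activity: 0.55 × 0.36 = 0.198.
The remaining 45% of clearance is unaffected.
New clearance relative to baseline: 0.198 + 0.45 = 0.648.
Exposure is unchanged when dose changes in proportion to clearance. New dose = 150 mg × 0.648 = 97 mg.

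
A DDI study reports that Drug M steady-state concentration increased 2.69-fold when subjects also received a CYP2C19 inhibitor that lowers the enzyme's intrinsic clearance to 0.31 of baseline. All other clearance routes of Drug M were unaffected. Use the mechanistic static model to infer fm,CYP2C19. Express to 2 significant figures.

0.91

CL'/CL = 1 / 2.69 = 0.3717
0.31·fm + (1 − fm) = 0.3717
fm = (0.3717 − 1) / (0.31 − 1) = 0.91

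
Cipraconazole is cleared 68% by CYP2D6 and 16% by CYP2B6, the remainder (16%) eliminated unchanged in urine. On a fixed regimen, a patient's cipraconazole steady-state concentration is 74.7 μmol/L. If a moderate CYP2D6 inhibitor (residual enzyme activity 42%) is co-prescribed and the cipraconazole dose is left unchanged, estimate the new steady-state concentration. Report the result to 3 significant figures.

CYP2D6: 0.68 × 0.42 = 0.2856
CYP2B6: 0.16 (unchanged)
Other: 0.16 (unchanged)
Relative clearance = 0.2856 + 0.16 + 0.16 = 0.6056.
Steady-state concentration ∝ 1/CL, so new value = 74.7 / 0.6056 = 123 μmol/L.

123 μmol/L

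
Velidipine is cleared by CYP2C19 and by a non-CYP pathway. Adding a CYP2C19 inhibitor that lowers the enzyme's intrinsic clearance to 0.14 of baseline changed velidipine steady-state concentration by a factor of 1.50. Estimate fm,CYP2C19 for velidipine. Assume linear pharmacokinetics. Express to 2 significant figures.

Call the CYP2C19 fraction fm. After the interaction, CL_new/CL_old = fm × 0.14 + (1 − fm).
Steady-state concentration ratio = 1 / (new CL fraction), so new CL fraction = 1 / 1.50 = 0.6667.
fm × 0.14 + 1 − fm = 0.6667  ⇒  fm × (0.14 − 1) = −0.3333  ⇒  fm = 0.39.

0.39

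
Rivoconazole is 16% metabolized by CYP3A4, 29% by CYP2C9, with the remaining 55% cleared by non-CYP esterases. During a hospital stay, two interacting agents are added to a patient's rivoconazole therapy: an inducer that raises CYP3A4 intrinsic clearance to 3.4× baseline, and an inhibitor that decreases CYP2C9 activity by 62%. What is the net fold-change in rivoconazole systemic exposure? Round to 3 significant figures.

CYP3A4: 0.16 × 3.4 = 0.544
CYP2C9: 0.29 × 0.38 = 0.1102
Other: 0.55 (unchanged)
Relative clearance = 0.544 + 0.1102 + 0.55 = 1.2042.
Net systemic exposure ratio = 1 / 1.2042 = 0.830.

0.830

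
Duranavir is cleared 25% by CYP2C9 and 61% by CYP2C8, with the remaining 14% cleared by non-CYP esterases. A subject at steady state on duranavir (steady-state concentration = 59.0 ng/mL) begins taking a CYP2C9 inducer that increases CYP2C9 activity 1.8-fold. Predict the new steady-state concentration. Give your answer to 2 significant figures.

CYP2C9: 0.25 × 1.8 = 0.45
CYP2C8: 0.61 (unchanged)
Other: 0.14 (unchanged)
CL_new/CL_old = 0.45 + 0.61 + 0.14 = 1.2.
With dosing unchanged, steady-state concentration scales as 1/CL: 59.0 / 1.2 = 49 ng/mL.

49 ng/mL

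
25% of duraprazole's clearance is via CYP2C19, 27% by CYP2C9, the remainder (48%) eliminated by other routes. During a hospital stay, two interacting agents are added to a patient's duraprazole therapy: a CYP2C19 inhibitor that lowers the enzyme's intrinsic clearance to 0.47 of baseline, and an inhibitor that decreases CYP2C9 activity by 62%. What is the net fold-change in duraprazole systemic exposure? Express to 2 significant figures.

1.4

The CYP2C19 pathway (25% of clearance) is reduced to 0.47× activity: 0.25 × 0.47 = 0.1175.
The CYP2C9 pathway (27% of clearance) is reduced to 0.38× activity: 0.27 × 0.38 = 0.1026.
The remaining 48% of clearance is unaffected.
Relative clearance = 0.1175 + 0.1026 + 0.48 = 0.7001.
Systemic exposure ∝ 1/CL: fold-change = 1 / 0.7001 = 1.4.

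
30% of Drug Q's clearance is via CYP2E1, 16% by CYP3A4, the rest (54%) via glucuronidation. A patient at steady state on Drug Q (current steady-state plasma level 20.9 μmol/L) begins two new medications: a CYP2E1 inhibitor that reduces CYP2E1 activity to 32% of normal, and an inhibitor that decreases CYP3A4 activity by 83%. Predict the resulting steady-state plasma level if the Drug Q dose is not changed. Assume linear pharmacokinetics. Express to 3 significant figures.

31.5 μmol/L

The CYP2E1 pathway (30% of clearance) drops to 0.32× activity: 0.3 × 0.32 = 0.096.
The CYP3A4 pathway (16% of clearance) falls to 0.17× activity: 0.16 × 0.17 = 0.0272.
Non-CYP routes (54%) are unchanged.
Relative clearance = 0.096 + 0.0272 + 0.54 = 0.6632.
Steady-state plasma level ∝ 1/CL: new value = 20.9 / 0.6632 = 31.5 μmol/L.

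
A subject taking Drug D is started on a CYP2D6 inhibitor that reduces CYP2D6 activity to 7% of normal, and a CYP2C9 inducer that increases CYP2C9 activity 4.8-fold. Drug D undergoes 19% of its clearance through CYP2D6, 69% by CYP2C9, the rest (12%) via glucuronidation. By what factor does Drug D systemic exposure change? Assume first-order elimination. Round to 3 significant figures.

The CYP2D6 pathway (19% of clearance) drops to 0.07× activity: 0.19 × 0.07 = 0.0133.
The CYP2C9 pathway (69% of clearance) increases to 4.8× activity: 0.69 × 4.8 = 3.312.
The remaining 12% of clearance is unaffected.
Relative clearance = 0.0133 + 3.312 + 0.12 = 3.4453.
Because systemic exposure varies inversely with clearance, the combined effect is 1 / 3.4453 = 0.290.

0.290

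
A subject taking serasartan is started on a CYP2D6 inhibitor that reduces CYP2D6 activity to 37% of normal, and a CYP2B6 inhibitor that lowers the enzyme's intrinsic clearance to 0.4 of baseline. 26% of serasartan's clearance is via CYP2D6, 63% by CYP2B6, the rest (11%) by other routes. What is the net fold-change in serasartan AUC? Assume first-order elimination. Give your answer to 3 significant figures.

The CYP2D6 pathway (26% of clearance) drops to 0.37× activity: 0.26 × 0.37 = 0.0962.
The CYP2B6 pathway (63% of clearance) falls to 0.4× activity: 0.63 × 0.4 = 0.252.
Non-CYP routes (11%) are unchanged.
CL_new/CL_old = 0.0962 + 0.252 + 0.11 = 0.4582.
Net AUC ratio = 1 / 0.4582 = 2.18.

2.18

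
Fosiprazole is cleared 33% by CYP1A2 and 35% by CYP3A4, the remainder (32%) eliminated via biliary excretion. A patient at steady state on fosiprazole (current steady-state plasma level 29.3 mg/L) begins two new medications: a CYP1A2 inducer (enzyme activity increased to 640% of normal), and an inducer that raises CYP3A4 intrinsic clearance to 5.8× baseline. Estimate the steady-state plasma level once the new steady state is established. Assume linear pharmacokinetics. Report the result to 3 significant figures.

The CYP1A2 pathway (33% of clearance) increases to 6.4× activity: 0.33 × 6.4 = 2.112.
The CYP3A4 pathway (35% of clearance) increases to 5.8× activity: 0.35 × 5.8 = 2.03.
The remaining 32% of clearance is unaffected.
New clearance relative to baseline: 2.112 + 2.03 + 0.32 = 4.462.
Dividing the baseline by the relative clearance: 29.3 / 4.462 = 6.57 mg/L.

6.57 mg/L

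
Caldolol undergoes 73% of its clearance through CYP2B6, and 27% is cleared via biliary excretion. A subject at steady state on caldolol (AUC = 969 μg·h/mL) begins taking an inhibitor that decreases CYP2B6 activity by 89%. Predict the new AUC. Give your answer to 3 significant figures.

2.77 × 10³ μg·h/mL

CYP2B6: 0.73 × 0.11 = 0.0803
Other: 0.27 (unchanged)
Relative clearance = 0.0803 + 0.27 = 0.3503.
New AUC = baseline ÷ relative clearance = 969 / 0.3503 = 2.77 × 10³ μg·h/mL.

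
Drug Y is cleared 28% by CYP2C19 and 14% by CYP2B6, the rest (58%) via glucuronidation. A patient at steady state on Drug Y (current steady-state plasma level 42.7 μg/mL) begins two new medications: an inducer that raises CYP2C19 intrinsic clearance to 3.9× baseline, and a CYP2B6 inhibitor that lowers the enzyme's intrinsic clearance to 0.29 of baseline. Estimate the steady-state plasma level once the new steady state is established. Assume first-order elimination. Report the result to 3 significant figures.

The CYP2C19 pathway (28% of clearance) increases to 3.9× activity: 0.28 × 3.9 = 1.092.
The CYP2B6 pathway (14% of clearance) falls to 0.29× activity: 0.14 × 0.29 = 0.0406.
Non-CYP routes (58%) are unchanged.
Relative clearance = 1.092 + 0.0406 + 0.58 = 1.7126.
New steady-state plasma level = 42.7 / 1.7126 = 24.9 μg/mL (concentration scales inversely with clearance).

24.9 μg/mL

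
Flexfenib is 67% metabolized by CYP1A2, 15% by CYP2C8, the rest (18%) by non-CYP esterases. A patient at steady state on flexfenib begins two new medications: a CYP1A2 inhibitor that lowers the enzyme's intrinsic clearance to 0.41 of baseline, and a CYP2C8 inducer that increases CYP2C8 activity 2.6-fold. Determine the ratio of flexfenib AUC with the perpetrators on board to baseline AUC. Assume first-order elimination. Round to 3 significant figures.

1.18

The CYP1A2 pathway (67% of clearance) falls to 0.41× activity: 0.67 × 0.41 = 0.2747.
The CYP2C8 pathway (15% of clearance) increases to 2.6× activity: 0.15 × 2.6 = 0.39.
Non-CYP routes (18%) are unchanged.
Relative clearance = 0.2747 + 0.39 + 0.18 = 0.8447.
AUC ∝ 1/CL: fold-change = 1 / 0.8447 = 1.18.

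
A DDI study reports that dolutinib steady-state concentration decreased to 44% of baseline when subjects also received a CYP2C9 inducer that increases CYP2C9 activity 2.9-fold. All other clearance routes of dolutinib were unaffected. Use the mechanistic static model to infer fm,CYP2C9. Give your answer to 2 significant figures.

CL'/CL = 1 / 0.440 = 2.273
2.9·fm + (1 − fm) = 2.273
fm = (2.273 − 1) / (2.9 − 1) = 0.67

0.67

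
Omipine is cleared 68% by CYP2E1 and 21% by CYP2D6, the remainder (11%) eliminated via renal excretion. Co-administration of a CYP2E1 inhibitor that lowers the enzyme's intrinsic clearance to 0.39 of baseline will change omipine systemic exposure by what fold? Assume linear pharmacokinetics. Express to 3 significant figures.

1.71

The CYP2E1 pathway (68% of clearance) drops to 0.39× activity: 0.68 × 0.39 = 0.2652.
CYP2D6 (21%) and the residual 11% are unaffected.
CL_new/CL_old = 0.2652 + 0.21 + 0.11 = 0.5852.
Systemic exposure is inversely proportional to clearance, so the fold-change is 1 / 0.5852 = 1.71.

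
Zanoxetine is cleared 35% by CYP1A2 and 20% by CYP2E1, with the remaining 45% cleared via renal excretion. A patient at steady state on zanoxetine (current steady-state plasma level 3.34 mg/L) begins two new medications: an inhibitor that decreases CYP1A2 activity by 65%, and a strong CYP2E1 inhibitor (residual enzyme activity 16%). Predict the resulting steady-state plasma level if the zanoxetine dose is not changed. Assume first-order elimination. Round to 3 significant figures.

The CYP1A2 pathway (35% of clearance) drops to 0.35× activity: 0.35 × 0.35 = 0.1225.
The CYP2E1 pathway (20% of clearance) is reduced to 0.16× activity: 0.2 × 0.16 = 0.032.
The remaining 45% of clearance is unaffected.
Relative clearance = 0.1225 + 0.032 + 0.45 = 0.6045.
Steady-state plasma level ∝ 1/CL: new value = 3.34 / 0.6045 = 5.53 mg/L.

5.53 mg/L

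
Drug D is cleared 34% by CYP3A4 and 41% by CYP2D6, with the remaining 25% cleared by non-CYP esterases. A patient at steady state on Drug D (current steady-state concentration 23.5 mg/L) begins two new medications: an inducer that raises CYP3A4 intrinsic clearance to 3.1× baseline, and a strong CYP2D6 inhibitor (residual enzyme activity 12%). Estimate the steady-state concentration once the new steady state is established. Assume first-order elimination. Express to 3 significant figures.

CYP3A4: 0.34 × 3.1 = 1.054
CYP2D6: 0.41 × 0.12 = 0.0492
Other: 0.25 (unchanged)
Relative clearance = 1.054 + 0.0492 + 0.25 = 1.3532.
Dividing the baseline by the relative clearance: 23.5 / 1.3532 = 17.4 mg/L.

17.4 mg/L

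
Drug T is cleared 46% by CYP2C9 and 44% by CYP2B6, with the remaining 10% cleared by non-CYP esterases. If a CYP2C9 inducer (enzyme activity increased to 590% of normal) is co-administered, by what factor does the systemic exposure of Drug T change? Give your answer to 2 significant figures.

CYP2C9: 0.46 × 5.9 = 2.714
CYP2B6: 0.44 (unchanged)
Other: 0.1 (unchanged)
CL_new/CL_old = 2.714 + 0.44 + 0.1 = 3.254.
Systemic exposure is inversely proportional to clearance, so the fold-change is 1 / 3.254 = 0.31.

0.31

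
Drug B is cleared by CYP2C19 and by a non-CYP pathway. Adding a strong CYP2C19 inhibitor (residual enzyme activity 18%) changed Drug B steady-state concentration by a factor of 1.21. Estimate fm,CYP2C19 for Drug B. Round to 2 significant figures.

CL'/CL = 1 / 1.21 = 0.8264
0.18·fm + (1 − fm) = 0.8264
fm = (0.8264 − 1) / (0.18 − 1) = 0.21

0.21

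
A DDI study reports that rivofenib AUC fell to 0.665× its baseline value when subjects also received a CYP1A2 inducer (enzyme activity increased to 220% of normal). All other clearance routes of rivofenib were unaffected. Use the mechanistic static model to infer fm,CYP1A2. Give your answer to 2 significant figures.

Call the CYP1A2 fraction fm. After the interaction, CL_new/CL_old = fm × 2.2 + (1 − fm).
AUC ratio = 1 / (new CL fraction), so new CL fraction = 1 / 0.665 = 1.504.
fm × 2.2 + 1 − fm = 1.504  ⇒  fm × (2.2 − 1) = 0.5038  ⇒  fm = 0.42.

0.42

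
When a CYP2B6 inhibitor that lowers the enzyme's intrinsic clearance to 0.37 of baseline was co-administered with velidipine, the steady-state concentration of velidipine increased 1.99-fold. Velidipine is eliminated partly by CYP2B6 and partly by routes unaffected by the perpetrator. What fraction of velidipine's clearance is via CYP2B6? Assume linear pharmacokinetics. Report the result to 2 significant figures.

Write x for the fraction cleared via CYP2B6. The observed steady-state concentration change means clearance fell to 1/1.99 = 0.5025 of baseline.
Only the CYP2B6 route changed, so 0.5025 = x·0.37 + (1 − x), giving x = 0.79.

0.79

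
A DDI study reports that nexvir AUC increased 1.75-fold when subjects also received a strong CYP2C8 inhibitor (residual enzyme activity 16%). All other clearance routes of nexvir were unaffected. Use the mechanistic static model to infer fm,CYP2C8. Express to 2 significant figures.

0.51

Call the CYP2C8 fraction fm. After the interaction, CL_new/CL_old = fm × 0.16 + (1 − fm).
AUC ratio = 1 / (new CL fraction), so new CL fraction = 1 / 1.75 = 0.5714.
fm × 0.16 + 1 − fm = 0.5714  ⇒  fm × (0.16 − 1) = −0.4286  ⇒  fm = 0.51.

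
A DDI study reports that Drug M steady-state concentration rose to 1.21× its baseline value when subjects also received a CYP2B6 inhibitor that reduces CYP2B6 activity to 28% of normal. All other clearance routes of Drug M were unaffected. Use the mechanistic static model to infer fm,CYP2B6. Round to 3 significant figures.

Let x = fm,CYP2B6. Because steady-state concentration ∝ 1/CL, relative clearance fell to 1/1.21 = 0.8264.
Setting x·0.28 + (1 − x) = 0.8264 and solving: x = (0.8264 − 1)/(0.28 − 1) = 0.241.

0.241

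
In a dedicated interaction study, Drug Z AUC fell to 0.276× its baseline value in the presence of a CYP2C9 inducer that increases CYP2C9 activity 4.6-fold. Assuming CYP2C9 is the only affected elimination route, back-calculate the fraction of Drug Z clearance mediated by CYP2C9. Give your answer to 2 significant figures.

Let x = fm,CYP2C9. Because AUC ∝ 1/CL, relative clearance rose to 1/0.276 = 3.623.
Only the CYP2C9 route changed, so 3.623 = x·4.6 + (1 − x), giving x = 0.73.

0.73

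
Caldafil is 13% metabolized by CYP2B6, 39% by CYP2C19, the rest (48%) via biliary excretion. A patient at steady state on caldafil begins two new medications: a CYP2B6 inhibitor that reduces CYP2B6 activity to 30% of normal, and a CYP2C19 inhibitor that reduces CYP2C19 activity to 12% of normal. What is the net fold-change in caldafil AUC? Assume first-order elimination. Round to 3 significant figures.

CYP2B6: 0.13 × 0.3 = 0.039
CYP2C19: 0.39 × 0.12 = 0.0468
Other: 0.48 (unchanged)
Relative clearance = 0.039 + 0.0468 + 0.48 = 0.5658.
Because AUC varies inversely with clearance, the combined effect is 1 / 0.5658 = 1.77.

1.77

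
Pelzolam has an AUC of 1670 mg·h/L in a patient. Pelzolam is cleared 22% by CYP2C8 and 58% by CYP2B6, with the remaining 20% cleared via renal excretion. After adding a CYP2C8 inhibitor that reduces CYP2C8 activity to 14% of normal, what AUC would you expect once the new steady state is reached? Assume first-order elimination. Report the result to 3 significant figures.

The CYP2C8 pathway (22% of clearance) is reduced to 0.14× activity: 0.22 × 0.14 = 0.0308.
CYP2B6 (58%) and the residual 20% are unaffected.
Relative clearance = 0.0308 + 0.58 + 0.2 = 0.8108.
AUC ∝ 1/CL, so new value = 1670 / 0.8108 = 2.06 × 10³ mg·h/L.

2.06 × 10³ mg·h/L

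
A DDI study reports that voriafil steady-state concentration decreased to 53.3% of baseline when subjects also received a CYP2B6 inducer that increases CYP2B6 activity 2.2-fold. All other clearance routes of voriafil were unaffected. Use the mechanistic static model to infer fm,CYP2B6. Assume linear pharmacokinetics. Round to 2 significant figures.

0.73

CL'/CL = 1 / 0.533 = 1.876
2.2·fm + (1 − fm) = 1.876
fm = (1.876 − 1) / (2.2 − 1) = 0.73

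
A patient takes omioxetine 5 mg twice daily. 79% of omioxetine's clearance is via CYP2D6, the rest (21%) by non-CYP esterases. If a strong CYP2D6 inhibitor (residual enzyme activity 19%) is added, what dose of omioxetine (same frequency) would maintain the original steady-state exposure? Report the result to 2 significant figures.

1.8 mg

The CYP2D6 pathway (79% of clearance) drops to 0.19× activity: 0.79 × 0.19 = 0.1501.
Non-CYP routes (21%) are unchanged.
New clearance relative to baseline: 0.1501 + 0.21 = 0.3601.
Css,avg = (dose rate)/CL, so holding Css fixed requires dose ∝ CL: 5 × 0.3601 = 1.8 mg.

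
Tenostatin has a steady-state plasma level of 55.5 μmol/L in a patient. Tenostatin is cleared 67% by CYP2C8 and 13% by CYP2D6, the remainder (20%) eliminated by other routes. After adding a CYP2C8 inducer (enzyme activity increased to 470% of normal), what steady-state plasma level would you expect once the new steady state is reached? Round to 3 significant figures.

16.0 μmol/L

CYP2C8: 0.67 × 4.7 = 3.149
CYP2D6: 0.13 (unchanged)
Other: 0.2 (unchanged)
CL_new/CL_old = 3.149 + 0.13 + 0.2 = 3.479.
Steady-state plasma level ∝ 1/CL, so new value = 55.5 / 3.479 = 16.0 μmol/L.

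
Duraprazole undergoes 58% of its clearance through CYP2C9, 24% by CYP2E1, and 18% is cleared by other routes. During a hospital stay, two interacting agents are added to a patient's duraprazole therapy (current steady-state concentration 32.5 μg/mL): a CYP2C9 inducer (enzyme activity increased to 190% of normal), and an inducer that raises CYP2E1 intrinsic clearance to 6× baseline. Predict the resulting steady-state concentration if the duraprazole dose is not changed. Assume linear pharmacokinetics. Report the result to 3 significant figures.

11.9 μg/mL

The CYP2C9 pathway (58% of clearance) is boosted to 1.9× activity: 0.58 × 1.9 = 1.102.
The CYP2E1 pathway (24% of clearance) increases to 6× activity: 0.24 × 6 = 1.44.
The remaining 18% of clearance is unaffected.
CL_new/CL_old = 1.102 + 1.44 + 0.18 = 2.722.
Steady-state concentration ∝ 1/CL: new value = 32.5 / 2.722 = 11.9 μg/mL.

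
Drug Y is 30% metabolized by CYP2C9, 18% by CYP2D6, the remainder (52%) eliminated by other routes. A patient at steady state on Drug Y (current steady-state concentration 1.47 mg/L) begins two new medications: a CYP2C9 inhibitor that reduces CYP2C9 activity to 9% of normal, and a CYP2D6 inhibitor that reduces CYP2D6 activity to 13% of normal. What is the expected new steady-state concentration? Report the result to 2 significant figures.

2.6 mg/L

The CYP2C9 pathway (30% of clearance) falls to 0.09× activity: 0.3 × 0.09 = 0.027.
The CYP2D6 pathway (18% of clearance) falls to 0.13× activity: 0.18 × 0.13 = 0.0234.
Non-CYP routes (52%) are unchanged.
New clearance relative to baseline: 0.027 + 0.0234 + 0.52 = 0.5704.
Dividing the baseline by the relative clearance: 1.47 / 0.5704 = 2.6 mg/L.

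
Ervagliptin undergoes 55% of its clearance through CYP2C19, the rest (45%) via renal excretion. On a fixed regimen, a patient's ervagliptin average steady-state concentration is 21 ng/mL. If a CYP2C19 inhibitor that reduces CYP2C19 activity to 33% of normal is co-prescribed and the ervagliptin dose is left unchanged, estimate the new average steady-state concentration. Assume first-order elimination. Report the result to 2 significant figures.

33 ng/mL

The CYP2C19 pathway (55% of clearance) is reduced to 0.33× activity: 0.55 × 0.33 = 0.1815.
Non-CYP routes (45%) are unchanged.
New clearance relative to baseline: 0.1815 + 0.45 = 0.6315.
Average steady-state concentration ∝ 1/CL, so new value = 21 / 0.6315 = 33 ng/mL.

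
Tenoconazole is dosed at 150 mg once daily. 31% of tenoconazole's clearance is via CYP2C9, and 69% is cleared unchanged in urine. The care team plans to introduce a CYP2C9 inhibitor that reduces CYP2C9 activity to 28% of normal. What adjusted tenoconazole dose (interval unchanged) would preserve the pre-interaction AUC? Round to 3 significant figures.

117 mg

CYP2C9: 0.31 × 0.28 = 0.0868
Other: 0.69 (unchanged)
Relative clearance = 0.0868 + 0.69 = 0.7768.
Css,avg = (dose rate)/CL, so holding Css fixed requires dose ∝ CL: 150 × 0.7768 = 117 mg.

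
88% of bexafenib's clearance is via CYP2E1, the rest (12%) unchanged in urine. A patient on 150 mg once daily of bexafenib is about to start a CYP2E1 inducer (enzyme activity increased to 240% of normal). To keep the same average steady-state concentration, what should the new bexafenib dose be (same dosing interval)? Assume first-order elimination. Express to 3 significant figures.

335 mg

The CYP2E1 pathway (88% of clearance) is boosted to 2.4× activity: 0.88 × 2.4 = 2.112.
The remaining 12% of clearance is unaffected.
New clearance relative to baseline: 2.112 + 0.12 = 2.232.
To maintain the same steady-state level, dose must scale with clearance: new dose = 150 × 2.232 = 335 mg.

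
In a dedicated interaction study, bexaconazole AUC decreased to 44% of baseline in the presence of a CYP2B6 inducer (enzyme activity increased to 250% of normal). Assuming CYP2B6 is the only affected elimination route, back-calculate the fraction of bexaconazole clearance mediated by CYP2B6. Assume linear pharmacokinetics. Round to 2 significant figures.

Call the CYP2B6 fraction fm. After the interaction, CL_new/CL_old = fm × 2.5 + (1 − fm).
AUC ratio = 1 / (new CL fraction), so new CL fraction = 1 / 0.440 = 2.273.
fm × 2.5 + 1 − fm = 2.273  ⇒  fm × (2.5 − 1) = 1.273  ⇒  fm = 0.85.

0.85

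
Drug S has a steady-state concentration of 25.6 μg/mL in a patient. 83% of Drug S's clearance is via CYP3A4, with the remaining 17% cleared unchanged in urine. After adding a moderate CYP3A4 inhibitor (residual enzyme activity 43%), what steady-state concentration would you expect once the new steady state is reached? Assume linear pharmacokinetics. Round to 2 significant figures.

49 μg/mL

The CYP3A4 pathway (83% of clearance) is reduced to 0.43× activity: 0.83 × 0.43 = 0.3569.
The remaining 17% of clearance is unaffected.
Relative clearance = 0.3569 + 0.17 = 0.5269.
With dosing unchanged, steady-state concentration scales as 1/CL: 25.6 / 0.5269 = 49 μg/mL.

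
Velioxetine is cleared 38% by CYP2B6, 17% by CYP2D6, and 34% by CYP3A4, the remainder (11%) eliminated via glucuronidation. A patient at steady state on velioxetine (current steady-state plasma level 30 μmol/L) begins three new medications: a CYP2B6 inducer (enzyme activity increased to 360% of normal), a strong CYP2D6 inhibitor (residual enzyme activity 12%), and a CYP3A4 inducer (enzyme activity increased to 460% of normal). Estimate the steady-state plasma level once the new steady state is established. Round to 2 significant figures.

9.8 μmol/L

CYP2B6: 0.38 × 3.6 = 1.368
CYP2D6: 0.17 × 0.12 = 0.0204
CYP3A4: 0.34 × 4.6 = 1.564
Other: 0.11 (unchanged)
CL_new/CL_old = 1.368 + 0.0204 + 1.564 + 0.11 = 3.0624.
New steady-state plasma level = 30 / 3.0624 = 9.8 μmol/L (concentration scales inversely with clearance).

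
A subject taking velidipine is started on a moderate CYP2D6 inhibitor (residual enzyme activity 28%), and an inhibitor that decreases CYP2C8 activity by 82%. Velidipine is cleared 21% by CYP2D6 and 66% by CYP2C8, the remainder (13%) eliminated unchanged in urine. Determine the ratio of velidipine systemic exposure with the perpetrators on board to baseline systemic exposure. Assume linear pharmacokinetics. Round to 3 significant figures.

3.25

The CYP2D6 pathway (21% of clearance) drops to 0.28× activity: 0.21 × 0.28 = 0.0588.
The CYP2C8 pathway (66% of clearance) drops to 0.18× activity: 0.66 × 0.18 = 0.1188.
Non-CYP routes (13%) are unchanged.
New clearance relative to baseline: 0.0588 + 0.1188 + 0.13 = 0.3076.
Net systemic exposure ratio = 1 / 0.3076 = 3.25.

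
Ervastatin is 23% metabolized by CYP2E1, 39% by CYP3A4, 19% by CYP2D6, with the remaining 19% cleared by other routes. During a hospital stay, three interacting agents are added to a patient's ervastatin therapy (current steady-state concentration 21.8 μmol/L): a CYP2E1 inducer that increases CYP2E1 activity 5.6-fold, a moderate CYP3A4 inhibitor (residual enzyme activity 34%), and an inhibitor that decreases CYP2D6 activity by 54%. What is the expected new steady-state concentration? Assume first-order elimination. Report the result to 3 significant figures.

12.8 μmol/L

The CYP2E1 pathway (23% of clearance) is boosted to 5.6× activity: 0.23 × 5.6 = 1.288.
The CYP3A4 pathway (39% of clearance) falls to 0.34× activity: 0.39 × 0.34 = 0.1326.
The CYP2D6 pathway (19% of clearance) falls to 0.46× activity: 0.19 × 0.46 = 0.0874.
Non-CYP routes (19%) are unchanged.
New clearance relative to baseline: 1.288 + 0.1326 + 0.0874 + 0.19 = 1.698.
Steady-state concentration ∝ 1/CL: new value = 21.8 / 1.698 = 12.8 μmol/L.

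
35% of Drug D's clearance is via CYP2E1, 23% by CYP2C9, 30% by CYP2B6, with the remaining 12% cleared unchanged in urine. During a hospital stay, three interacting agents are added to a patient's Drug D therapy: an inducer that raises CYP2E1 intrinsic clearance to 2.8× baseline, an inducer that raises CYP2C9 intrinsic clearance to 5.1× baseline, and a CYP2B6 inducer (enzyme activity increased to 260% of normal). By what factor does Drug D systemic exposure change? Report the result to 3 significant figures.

The CYP2E1 pathway (35% of clearance) is boosted to 2.8× activity: 0.35 × 2.8 = 0.98.
The CYP2C9 pathway (23% of clearance) is boosted to 5.1× activity: 0.23 × 5.1 = 1.173.
The CYP2B6 pathway (30% of clearance) increases to 2.6× activity: 0.3 × 2.6 = 0.78.
Non-CYP routes (12%) are unchanged.
CL_new/CL_old = 0.98 + 1.173 + 0.78 + 0.12 = 3.053.
Net systemic exposure ratio = 1 / 3.053 = 0.328.

0.328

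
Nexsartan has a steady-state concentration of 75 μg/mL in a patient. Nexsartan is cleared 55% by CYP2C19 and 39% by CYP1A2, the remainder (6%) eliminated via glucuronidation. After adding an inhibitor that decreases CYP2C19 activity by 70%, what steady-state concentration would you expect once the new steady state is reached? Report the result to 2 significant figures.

CYP2C19: 0.55 × 0.3 = 0.165
CYP1A2: 0.39 (unchanged)
Other: 0.06 (unchanged)
Relative clearance = 0.165 + 0.39 + 0.06 = 0.615.
With dosing unchanged, steady-state concentration scales as 1/CL: 75 / 0.615 = 1.2 × 10² μg/mL.

1.2 × 10² μg/mL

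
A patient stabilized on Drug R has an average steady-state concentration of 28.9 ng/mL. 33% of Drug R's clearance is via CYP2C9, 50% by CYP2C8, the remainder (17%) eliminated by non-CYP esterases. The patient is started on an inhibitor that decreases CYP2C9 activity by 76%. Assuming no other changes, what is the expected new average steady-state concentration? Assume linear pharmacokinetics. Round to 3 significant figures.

38.6 ng/mL

The CYP2C9 pathway (33% of clearance) is reduced to 0.24× activity: 0.33 × 0.24 = 0.0792.
CYP2C8 (50%) and the residual 17% are unaffected.
New clearance relative to baseline: 0.0792 + 0.5 + 0.17 = 0.7492.
Average steady-state concentration ∝ 1/CL, so new value = 28.9 / 0.7492 = 38.6 ng/mL.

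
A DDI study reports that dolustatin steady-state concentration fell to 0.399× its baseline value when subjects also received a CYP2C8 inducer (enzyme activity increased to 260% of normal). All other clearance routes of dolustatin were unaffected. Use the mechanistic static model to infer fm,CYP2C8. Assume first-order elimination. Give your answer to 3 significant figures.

Write x for the fraction cleared via CYP2C8. The observed steady-state concentration change means clearance rose to 1/0.399 = 2.506 of baseline.
Setting x·2.6 + (1 − x) = 2.506 and solving: x = (2.506 − 1)/(2.6 − 1) = 0.941.

0.941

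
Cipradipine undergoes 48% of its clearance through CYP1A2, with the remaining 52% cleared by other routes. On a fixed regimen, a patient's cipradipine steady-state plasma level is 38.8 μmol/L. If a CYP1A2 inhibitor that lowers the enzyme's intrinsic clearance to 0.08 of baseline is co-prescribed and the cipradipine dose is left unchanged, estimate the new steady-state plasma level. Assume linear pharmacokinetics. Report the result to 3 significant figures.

The CYP1A2 pathway (48% of clearance) falls to 0.08× activity: 0.48 × 0.08 = 0.0384.
The remaining 52% of clearance is unaffected.
CL_new/CL_old = 0.0384 + 0.52 = 0.5584.
Steady-state plasma level ∝ 1/CL, so new value = 38.8 / 0.5584 = 69.5 μmol/L.

69.5 μmol/L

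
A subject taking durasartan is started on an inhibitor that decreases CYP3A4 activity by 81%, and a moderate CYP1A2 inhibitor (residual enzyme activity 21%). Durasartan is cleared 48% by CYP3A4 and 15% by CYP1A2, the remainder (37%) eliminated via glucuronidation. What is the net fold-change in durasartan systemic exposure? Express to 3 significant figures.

The CYP3A4 pathway (48% of clearance) drops to 0.19× activity: 0.48 × 0.19 = 0.0912.
The CYP1A2 pathway (15% of clearance) is reduced to 0.21× activity: 0.15 × 0.21 = 0.0315.
The remaining 37% of clearance is unaffected.
CL_new/CL_old = 0.0912 + 0.0315 + 0.37 = 0.4927.
Systemic exposure ∝ 1/CL: fold-change = 1 / 0.4927 = 2.03.

2.03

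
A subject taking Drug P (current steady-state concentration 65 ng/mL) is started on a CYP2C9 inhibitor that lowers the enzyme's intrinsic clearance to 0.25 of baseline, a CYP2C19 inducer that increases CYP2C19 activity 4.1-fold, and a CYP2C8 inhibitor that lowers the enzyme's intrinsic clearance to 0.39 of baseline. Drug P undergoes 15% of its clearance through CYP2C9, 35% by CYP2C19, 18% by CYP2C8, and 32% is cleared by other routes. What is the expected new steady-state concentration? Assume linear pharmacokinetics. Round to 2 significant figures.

35 ng/mL

CYP2C9: 0.15 × 0.25 = 0.0375
CYP2C19: 0.35 × 4.1 = 1.435
CYP2C8: 0.18 × 0.39 = 0.0702
Other: 0.32 (unchanged)
New clearance relative to baseline: 0.0375 + 1.435 + 0.0702 + 0.32 = 1.8627.
Steady-state concentration ∝ 1/CL: new value = 65 / 1.8627 = 35 ng/mL.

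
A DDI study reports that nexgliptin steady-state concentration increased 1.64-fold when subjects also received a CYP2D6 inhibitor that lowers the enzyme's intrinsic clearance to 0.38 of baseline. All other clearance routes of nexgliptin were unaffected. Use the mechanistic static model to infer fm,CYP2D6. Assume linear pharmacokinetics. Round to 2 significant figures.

0.63

CL'/CL = 1 / 1.64 = 0.6098
0.38·fm + (1 − fm) = 0.6098
fm = (0.6098 − 1) / (0.38 − 1) = 0.63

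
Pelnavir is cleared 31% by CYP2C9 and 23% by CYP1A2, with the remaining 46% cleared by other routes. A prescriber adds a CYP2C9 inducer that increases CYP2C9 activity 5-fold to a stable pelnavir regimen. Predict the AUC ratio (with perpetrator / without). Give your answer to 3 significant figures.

The CYP2C9 pathway (31% of clearance) rises to 5× activity: 0.31 × 5 = 1.55.
CYP1A2 (23%) and the residual 46% are unaffected.
Relative clearance = 1.55 + 0.23 + 0.46 = 2.24.
AUC is inversely proportional to clearance, so the fold-change is 1 / 2.24 = 0.446.

0.446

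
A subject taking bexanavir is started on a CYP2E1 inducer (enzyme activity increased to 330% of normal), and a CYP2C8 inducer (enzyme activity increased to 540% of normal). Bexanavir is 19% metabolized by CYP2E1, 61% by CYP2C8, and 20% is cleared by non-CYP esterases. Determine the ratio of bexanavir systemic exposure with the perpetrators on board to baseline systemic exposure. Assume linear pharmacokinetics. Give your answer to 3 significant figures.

0.243

The CYP2E1 pathway (19% of clearance) increases to 3.3× activity: 0.19 × 3.3 = 0.627.
The CYP2C8 pathway (61% of clearance) rises to 5.4× activity: 0.61 × 5.4 = 3.294.
Non-CYP routes (20%) are unchanged.
New clearance relative to baseline: 0.627 + 3.294 + 0.2 = 4.121.
Systemic exposure ∝ 1/CL: fold-change = 1 / 4.121 = 0.243.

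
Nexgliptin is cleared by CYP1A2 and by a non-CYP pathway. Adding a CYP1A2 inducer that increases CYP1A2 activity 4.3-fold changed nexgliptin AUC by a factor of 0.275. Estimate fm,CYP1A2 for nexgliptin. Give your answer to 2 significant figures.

0.80

CL'/CL = 1 / 0.275 = 3.636
4.3·fm + (1 − fm) = 3.636
fm = (3.636 − 1) / (4.3 − 1) = 0.80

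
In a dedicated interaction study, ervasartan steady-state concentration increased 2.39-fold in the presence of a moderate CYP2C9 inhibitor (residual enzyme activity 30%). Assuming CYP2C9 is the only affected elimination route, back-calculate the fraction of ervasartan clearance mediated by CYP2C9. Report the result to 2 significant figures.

CL'/CL = 1 / 2.39 = 0.4184
0.3·fm + (1 − fm) = 0.4184
fm = (0.4184 − 1) / (0.3 − 1) = 0.83

0.83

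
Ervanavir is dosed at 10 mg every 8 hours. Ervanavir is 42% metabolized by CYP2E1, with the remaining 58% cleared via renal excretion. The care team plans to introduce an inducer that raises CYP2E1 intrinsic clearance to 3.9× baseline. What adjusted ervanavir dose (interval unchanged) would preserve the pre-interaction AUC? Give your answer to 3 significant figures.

22.2 mg

The CYP2E1 pathway (42% of clearance) rises to 3.9× activity: 0.42 × 3.9 = 1.638.
Non-CYP routes (58%) are unchanged.
New clearance relative to baseline: 1.638 + 0.58 = 2.218.
Css,avg = (dose rate)/CL, so holding Css fixed requires dose ∝ CL: 10 × 2.218 = 22.2 mg.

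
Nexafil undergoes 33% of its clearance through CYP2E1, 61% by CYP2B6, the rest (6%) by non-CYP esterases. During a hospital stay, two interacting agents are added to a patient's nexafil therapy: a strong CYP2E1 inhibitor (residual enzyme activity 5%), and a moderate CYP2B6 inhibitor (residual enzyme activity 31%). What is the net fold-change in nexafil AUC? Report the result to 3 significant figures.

3.77

The CYP2E1 pathway (33% of clearance) falls to 0.05× activity: 0.33 × 0.05 = 0.0165.
The CYP2B6 pathway (61% of clearance) falls to 0.31× activity: 0.61 × 0.31 = 0.1891.
The remaining 6% of clearance is unaffected.
CL_new/CL_old = 0.0165 + 0.1891 + 0.06 = 0.2656.
Net AUC ratio = 1 / 0.2656 = 3.77.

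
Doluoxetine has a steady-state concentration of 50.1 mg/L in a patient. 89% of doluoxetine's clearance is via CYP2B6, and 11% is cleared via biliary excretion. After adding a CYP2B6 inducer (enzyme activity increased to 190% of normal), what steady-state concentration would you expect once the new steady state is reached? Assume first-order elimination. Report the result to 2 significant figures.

The CYP2B6 pathway (89% of clearance) is boosted to 1.9× activity: 0.89 × 1.9 = 1.691.
The remaining 11% of clearance is unaffected.
Relative clearance = 1.691 + 0.11 = 1.801.
New steady-state concentration = baseline ÷ relative clearance = 50.1 / 1.801 = 28 mg/L.

28 mg/L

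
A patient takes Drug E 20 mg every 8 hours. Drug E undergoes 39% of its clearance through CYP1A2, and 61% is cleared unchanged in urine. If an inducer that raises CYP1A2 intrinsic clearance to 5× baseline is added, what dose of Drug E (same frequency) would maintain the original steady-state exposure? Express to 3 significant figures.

The CYP1A2 pathway (39% of clearance) rises to 5× activity: 0.39 × 5 = 1.95.
Non-CYP routes (61%) are unchanged.
Relative clearance = 1.95 + 0.61 = 2.56.
Exposure is unchanged when dose changes in proportion to clearance. New dose = 20 mg × 2.56 = 51.2 mg.

51.2 mg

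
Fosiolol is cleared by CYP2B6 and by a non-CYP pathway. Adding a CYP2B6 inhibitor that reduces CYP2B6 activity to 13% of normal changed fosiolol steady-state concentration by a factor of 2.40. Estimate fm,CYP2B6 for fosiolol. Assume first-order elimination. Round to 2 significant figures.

0.67

Write x for the fraction cleared via CYP2B6. The observed steady-state concentration change means clearance fell to 1/2.40 = 0.4167 of baseline.
Setting x·0.13 + (1 − x) = 0.4167 and solving: x = (0.4167 − 1)/(0.13 − 1) = 0.67.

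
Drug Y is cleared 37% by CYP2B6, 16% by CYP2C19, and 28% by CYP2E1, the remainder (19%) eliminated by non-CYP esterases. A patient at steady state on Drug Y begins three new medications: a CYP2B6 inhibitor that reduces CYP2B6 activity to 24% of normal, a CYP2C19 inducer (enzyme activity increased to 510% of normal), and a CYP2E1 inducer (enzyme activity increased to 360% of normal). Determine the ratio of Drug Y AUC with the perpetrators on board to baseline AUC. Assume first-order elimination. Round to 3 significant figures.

The CYP2B6 pathway (37% of clearance) falls to 0.24× activity: 0.37 × 0.24 = 0.0888.
The CYP2C19 pathway (16% of clearance) is boosted to 5.1× activity: 0.16 × 5.1 = 0.816.
The CYP2E1 pathway (28% of clearance) is boosted to 3.6× activity: 0.28 × 3.6 = 1.008.
The remaining 19% of clearance is unaffected.
New clearance relative to baseline: 0.0888 + 0.816 + 1.008 + 0.19 = 2.1028.
AUC ∝ 1/CL: fold-change = 1 / 2.1028 = 0.476.

0.476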